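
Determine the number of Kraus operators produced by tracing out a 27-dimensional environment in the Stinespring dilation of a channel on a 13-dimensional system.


Tracing out the environment in an orthonormal basis {|i>_E} gives Kraus operators K_i = <i|_E U |0>_E.
Number of Kraus operators = dim(H_env) = d_env
= 27

27


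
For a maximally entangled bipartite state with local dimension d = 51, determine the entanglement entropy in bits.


For a maximally entangled state in d x d:
S = log2(d) = log2(51)
= 5.6724

5.6724


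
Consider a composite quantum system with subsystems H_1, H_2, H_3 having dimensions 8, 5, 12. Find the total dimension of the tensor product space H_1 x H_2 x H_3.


dim(H_1 x H_2 x H_3) = 8 * 5 * 12
= 40 * 12
= 480

480


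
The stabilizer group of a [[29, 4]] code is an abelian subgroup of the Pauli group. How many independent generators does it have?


For an [[n,k]] stabilizer code:
Number of stabilizer generators = n - k
= 29 - 4
= 25

25


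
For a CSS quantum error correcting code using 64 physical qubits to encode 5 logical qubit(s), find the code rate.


Code rate R = k/n
= 5/64
= 0.0781

0.0781


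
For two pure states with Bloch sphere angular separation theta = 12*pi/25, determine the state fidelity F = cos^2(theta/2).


For states separated by angle theta on Bloch sphere:
F = cos^2(theta/2)
theta = 12*pi/25 = 1.5080
theta/2 = 0.7540
cos(theta/2) = 0.7290
F = 0.5314

0.5314


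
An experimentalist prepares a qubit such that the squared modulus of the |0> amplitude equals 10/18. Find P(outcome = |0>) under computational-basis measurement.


|alpha|^2 = 10/18 = 0.5556
|beta|^2 = 1 - 10/18 = 8/18 = 0.4444
P(|0>) = |alpha|^2 = 0.5556

0.5556


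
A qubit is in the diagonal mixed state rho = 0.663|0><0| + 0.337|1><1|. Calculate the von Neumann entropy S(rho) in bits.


S = -p*log2(p) - (1-p)*log2(1-p)
p = 0.6630, 1-p = 0.3370
= -0.6630 * log2(0.6630) - 0.3370 * log2(0.3370)
= -(-0.3931) - (-0.5288)
= 0.9219

0.9219


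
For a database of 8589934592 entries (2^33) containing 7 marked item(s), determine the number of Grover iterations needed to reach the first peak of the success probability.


After j Grover iterations the success probability is P(j) = sin^2((2j+1)*theta), where sin(theta) = sqrt(k/N).
N = 2^33 = 8589934592, k = 7
sin(theta) = sqrt(k/N) = 2.85465804e-05
theta = arcsin(sqrt(k/N)) = 2.854658041e-05 rad
P(j) reaches its first maximum when (2j+1)*theta is as close as possible to pi/2, i.e. j = round(pi/(4*theta) - 1/2).
pi/(4*theta) - 1/2 = 27512.3633
(For comparison, the common estimate pi/4 * sqrt(N/k) = 27512.8633; the exact maximiser is used here.)
Optimal iterations = 27512

27512


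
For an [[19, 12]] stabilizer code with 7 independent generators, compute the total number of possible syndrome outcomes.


Each stabilizer generator gives a binary (+1 or -1) measurement outcome.
With 7 independent generators:
Total syndromes = 2^7
= 128

128


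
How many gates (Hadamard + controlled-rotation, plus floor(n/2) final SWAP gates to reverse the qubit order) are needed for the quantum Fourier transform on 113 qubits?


Hadamard gates: 113
Controlled rotations: n*(n-1)/2 = 113*112/2 = 6328
SWAP gates: floor(n/2) = floor(113/2) = 56
Total = 113 + 6328 + 56
= 6497

6497


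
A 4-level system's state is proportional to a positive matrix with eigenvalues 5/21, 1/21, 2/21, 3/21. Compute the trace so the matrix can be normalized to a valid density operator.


tr(M) = sum of eigenvalues
= 5/21 + 1/21 + 2/21 + 3/21
= 11/21
= 0.5238

0.5238


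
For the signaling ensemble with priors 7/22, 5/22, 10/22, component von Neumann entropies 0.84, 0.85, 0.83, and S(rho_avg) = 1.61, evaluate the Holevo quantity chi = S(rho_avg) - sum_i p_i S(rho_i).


chi = S(rho) - sum_i p_i * S(rho_i)
Weighted entropy = 7/22 * 0.84 + 5/22 * 0.85 + 10/22 * 0.83
= 0.8377
chi = 1.61 - 0.8377
= 0.7723

0.7723


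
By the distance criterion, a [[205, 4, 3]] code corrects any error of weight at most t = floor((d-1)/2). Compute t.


Code parameters: [[205, 4, 3]], distance d = 3.
Number of correctable errors = floor((d-1)/2)
= floor((3 - 1)/2)
= floor(2/2)
= 1

1


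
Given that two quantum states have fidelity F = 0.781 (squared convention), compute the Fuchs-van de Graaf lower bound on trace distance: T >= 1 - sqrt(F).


Fuchs-van de Graaf (squared-fidelity convention): 1 - sqrt(F) <= T <= sqrt(1 - F).
Lower bound: T >= 1 - sqrt(F)
sqrt(F) = sqrt(0.781) = 0.8837
T >= 1 - 0.8837
T >= 0.1163

0.1163


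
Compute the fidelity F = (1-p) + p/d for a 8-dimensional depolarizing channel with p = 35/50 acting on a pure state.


F = (1-p) + p/d
= (1 - 0.7000) + 0.7000/8
= 0.3000 + 0.0875
= 0.3875

0.3875


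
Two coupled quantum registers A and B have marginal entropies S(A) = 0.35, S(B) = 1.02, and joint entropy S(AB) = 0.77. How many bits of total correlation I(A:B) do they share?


I(A:B) = S(A) + S(B) - S(AB)
= 0.35 + 1.02 - 0.77
= 0.6000

0.6000


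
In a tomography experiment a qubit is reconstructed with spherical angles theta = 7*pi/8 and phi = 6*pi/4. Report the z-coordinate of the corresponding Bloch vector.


theta = 2.7489, phi = 4.7124
r_z = cos(theta) = -0.9239

-0.9239


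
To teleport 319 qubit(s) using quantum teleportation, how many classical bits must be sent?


Quantum teleportation requires 2 classical bits per qubit teleported.
319 qubit(s) -> 2 * 319 = 638 classical bits

638


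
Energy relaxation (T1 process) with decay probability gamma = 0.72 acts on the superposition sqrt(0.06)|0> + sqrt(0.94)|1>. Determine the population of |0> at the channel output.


For amplitude damping with parameter gamma on state sqrt(a)|0> + sqrt(b)|1>:
alpha^2 = 0.06, beta^2 = 0.94
P(|0>) = alpha^2 + gamma * beta^2
= 0.06 + 0.72 * 0.94
= 0.06 + 0.6768
= 0.7368

0.7368


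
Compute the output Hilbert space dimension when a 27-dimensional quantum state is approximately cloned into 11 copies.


Output space = H^(tensor 11) where dim(H) = 27
dim = 27^11
= 729 (after 2 factors)
= 19683 (after 3 factors)
= 531441 (after 4 factors)
= 14348907 (after 5 factors)
= 387420489 (after 6 factors)
= 10460353203 (after 7 factors)
= 282429536481 (after 8 factors)
= 7625597484987 (after 9 factors)
= 205891132094649 (after 10 factors)
= 5559060566555523 (after 11 factors)
= 5559060566555523

5559060566555523


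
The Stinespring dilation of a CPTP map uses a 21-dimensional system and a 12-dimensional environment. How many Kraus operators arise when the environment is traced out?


Tracing out the environment in an orthonormal basis {|i>_E} gives Kraus operators K_i = <i|_E U |0>_E.
Number of Kraus operators = dim(H_env) = d_env
= 12

12


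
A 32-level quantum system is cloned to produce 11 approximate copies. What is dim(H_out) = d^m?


Output space = H^(tensor 11) where dim(H) = 32
dim = 32^11
= 1024 (after 2 factors)
= 32768 (after 3 factors)
= 1048576 (after 4 factors)
= 33554432 (after 5 factors)
= 1073741824 (after 6 factors)
= 34359738368 (after 7 factors)
= 1099511627776 (after 8 factors)
= 35184372088832 (after 9 factors)
= 1125899906842624 (after 10 factors)
= 36028797018963968 (after 11 factors)
= 36028797018963968

36028797018963968


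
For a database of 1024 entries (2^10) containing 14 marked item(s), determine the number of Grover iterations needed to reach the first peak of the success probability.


After j Grover iterations the success probability is P(j) = sin^2((2j+1)*theta), where sin(theta) = sqrt(k/N).
N = 2^10 = 1024, k = 14
sin(theta) = sqrt(k/N) = 0.1169267933
theta = arcsin(sqrt(k/N)) = 0.1171948808 rad
P(j) reaches its first maximum when (2j+1)*theta is as close as possible to pi/2, i.e. j = round(pi/(4*theta) - 1/2).
pi/(4*theta) - 1/2 = 6.2016
(For comparison, the common estimate pi/4 * sqrt(N/k) = 6.7170; the exact maximiser is used here.)
Optimal iterations = 6

6


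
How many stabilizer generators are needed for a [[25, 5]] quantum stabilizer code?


For an [[n,k]] stabilizer code:
Number of stabilizer generators = n - k
= 25 - 5
= 20

20


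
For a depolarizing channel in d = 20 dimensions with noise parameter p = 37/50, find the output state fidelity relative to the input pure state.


F = (1-p) + p/d
= (1 - 0.7400) + 0.7400/20
= 0.2600 + 0.0370
= 0.2970

0.2970


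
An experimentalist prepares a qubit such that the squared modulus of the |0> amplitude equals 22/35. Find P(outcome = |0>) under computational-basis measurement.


|alpha|^2 = 22/35 = 0.6286
|beta|^2 = 1 - 22/35 = 13/35 = 0.3714
P(|0>) = |alpha|^2 = 0.6286

0.6286


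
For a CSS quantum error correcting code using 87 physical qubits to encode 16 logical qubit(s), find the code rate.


Code rate R = k/n
= 16/87
= 0.1839

0.1839


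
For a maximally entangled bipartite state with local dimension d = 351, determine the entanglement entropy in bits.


For a maximally entangled state in d x d:
S = log2(d) = log2(351)
= 8.4553

8.4553


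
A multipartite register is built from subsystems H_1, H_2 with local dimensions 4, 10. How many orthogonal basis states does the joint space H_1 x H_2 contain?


dim(H_1 x H_2) = 4 * 10
= 40

40


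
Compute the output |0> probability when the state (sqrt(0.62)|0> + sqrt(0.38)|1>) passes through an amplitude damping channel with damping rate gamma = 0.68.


For amplitude damping with parameter gamma on state sqrt(a)|0> + sqrt(b)|1>:
alpha^2 = 0.62, beta^2 = 0.38
P(|0>) = alpha^2 + gamma * beta^2
= 0.62 + 0.68 * 0.38
= 0.62 + 0.2584
= 0.8784

0.8784


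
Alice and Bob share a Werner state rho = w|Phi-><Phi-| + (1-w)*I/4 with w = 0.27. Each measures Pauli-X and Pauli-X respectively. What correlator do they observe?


|Phi-> = (|00> - |11>)/sqrt(2)
For the pure Bell state, <X_A X_B> = -1 (Bell-state Pauli correlator).
The maximally-mixed part I/4 has tr(I/4 * P tensor P) = 0 for any traceless Pauli P.
So <X_A X_B>_rho = w * (-1) + (1 - w) * 0
= 0.27 * (-1)
= -0.2700

-0.2700


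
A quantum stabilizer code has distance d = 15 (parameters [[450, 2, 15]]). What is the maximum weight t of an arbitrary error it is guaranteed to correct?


Code parameters: [[450, 2, 15]], distance d = 15.
Number of correctable errors = floor((d-1)/2)
= floor((15 - 1)/2)
= floor(14/2)
= 7

7


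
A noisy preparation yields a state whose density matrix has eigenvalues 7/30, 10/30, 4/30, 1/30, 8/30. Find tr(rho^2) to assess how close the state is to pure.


tr(rho^2) = sum of eigenvalues squared
= (7/30)^2 + (10/30)^2 + (4/30)^2 + (1/30)^2 + (8/30)^2
= (49 + 100 + 16 + 1 + 64) / 900
= 230/900
= 0.2556

0.2556


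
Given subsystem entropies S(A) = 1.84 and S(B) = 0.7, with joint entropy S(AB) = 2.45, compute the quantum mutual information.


I(A:B) = S(A) + S(B) - S(AB)
= 1.84 + 0.7 - 2.45
= 0.0900

0.0900


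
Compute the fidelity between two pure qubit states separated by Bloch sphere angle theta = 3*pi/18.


For states separated by angle theta on Bloch sphere:
F = cos^2(theta/2)
theta = 3*pi/18 = 0.5236
theta/2 = 0.2618
cos(theta/2) = 0.9659
F = 0.9330

0.9330


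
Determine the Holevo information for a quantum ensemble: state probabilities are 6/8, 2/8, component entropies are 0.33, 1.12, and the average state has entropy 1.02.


chi = S(rho) - sum_i p_i * S(rho_i)
Weighted entropy = 6/8 * 0.33 + 2/8 * 1.12
= 0.5275
chi = 1.02 - 0.5275
= 0.4925

0.4925


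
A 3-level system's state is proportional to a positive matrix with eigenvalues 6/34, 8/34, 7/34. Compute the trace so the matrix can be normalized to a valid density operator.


tr(M) = sum of eigenvalues
= 6/34 + 8/34 + 7/34
= 21/34
= 0.6176

0.6176


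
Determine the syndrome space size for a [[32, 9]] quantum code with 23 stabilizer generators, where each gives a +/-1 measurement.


Each stabilizer generator gives a binary (+1 or -1) measurement outcome.
With 23 independent generators:
Total syndromes = 2^23
= 8388608

8388608


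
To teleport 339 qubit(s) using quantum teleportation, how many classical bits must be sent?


Quantum teleportation requires 2 classical bits per qubit teleported.
339 qubit(s) -> 2 * 339 = 678 classical bits

678


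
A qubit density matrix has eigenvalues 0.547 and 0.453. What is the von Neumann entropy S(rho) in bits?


S = -p*log2(p) - (1-p)*log2(1-p)
p = 0.5470, 1-p = 0.4530
= -0.5470 * log2(0.5470) - 0.4530 * log2(0.4530)
= -(-0.4761) - (-0.5175)
= 0.9936

0.9936


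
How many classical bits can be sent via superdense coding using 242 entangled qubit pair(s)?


Superdense coding allows 2 classical bits per shared entangled pair.
242 pair(s) -> 2 * 242 = 484 classical bits

484


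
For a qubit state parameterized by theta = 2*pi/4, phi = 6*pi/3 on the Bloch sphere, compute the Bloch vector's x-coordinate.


theta = 1.5708, phi = 6.2832
r_x = sin(theta)*cos(phi) = 1.0000 * 1.0000
r_x = 1.0000

1.0000


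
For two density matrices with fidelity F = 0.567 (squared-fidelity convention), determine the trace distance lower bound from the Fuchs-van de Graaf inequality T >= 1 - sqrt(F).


Fuchs-van de Graaf (squared-fidelity convention): 1 - sqrt(F) <= T <= sqrt(1 - F).
Lower bound: T >= 1 - sqrt(F)
sqrt(F) = sqrt(0.567) = 0.7530
T >= 1 - 0.7530
T >= 0.2470

0.2470


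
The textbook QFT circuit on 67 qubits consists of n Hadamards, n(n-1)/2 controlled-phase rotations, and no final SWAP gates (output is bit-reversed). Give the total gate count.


Hadamard gates: 67
Controlled rotations: n*(n-1)/2 = 67*66/2 = 2211
SWAP gates: 0 (omitted)
Total = 67 + 2211
= 2278

2278


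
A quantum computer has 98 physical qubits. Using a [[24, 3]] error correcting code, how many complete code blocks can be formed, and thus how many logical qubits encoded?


Each code block uses 24 physical qubits for 3 logical qubit(s).
Number of complete blocks = floor(98 / 24) = 4
Logical qubits = 4 * 3
= 12

12


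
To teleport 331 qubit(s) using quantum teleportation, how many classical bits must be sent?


Quantum teleportation requires 2 classical bits per qubit teleported.
331 qubit(s) -> 2 * 331 = 662 classical bits

662


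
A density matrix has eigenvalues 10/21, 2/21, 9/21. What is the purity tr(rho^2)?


tr(rho^2) = sum of eigenvalues squared
= (10/21)^2 + (2/21)^2 + (9/21)^2
= (100 + 4 + 81) / 441
= 185/441
= 0.4195

0.4195


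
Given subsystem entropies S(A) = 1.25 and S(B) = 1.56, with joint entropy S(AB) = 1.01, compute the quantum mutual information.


I(A:B) = S(A) + S(B) - S(AB)
= 1.25 + 1.56 - 1.01
= 1.8000

1.8000


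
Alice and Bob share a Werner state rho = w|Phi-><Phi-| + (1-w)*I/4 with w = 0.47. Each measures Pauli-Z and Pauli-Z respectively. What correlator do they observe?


|Phi-> = (|00> - |11>)/sqrt(2)
For the pure Bell state, <Z_A Z_B> = +1 (Bell-state Pauli correlator).
The maximally-mixed part I/4 has tr(I/4 * P tensor P) = 0 for any traceless Pauli P.
So <Z_A Z_B>_rho = w * (+1) + (1 - w) * 0
= 0.47 * (+1)
= 0.4700

0.4700


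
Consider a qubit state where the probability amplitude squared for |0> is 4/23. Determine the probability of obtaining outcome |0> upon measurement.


|alpha|^2 = 4/23 = 0.1739
|beta|^2 = 1 - 4/23 = 19/23 = 0.8261
P(|0>) = |alpha|^2 = 0.1739

0.1739


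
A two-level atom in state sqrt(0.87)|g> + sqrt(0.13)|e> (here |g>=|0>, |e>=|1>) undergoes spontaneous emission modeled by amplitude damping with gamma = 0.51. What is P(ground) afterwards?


For amplitude damping with parameter gamma on state sqrt(a)|0> + sqrt(b)|1>:
alpha^2 = 0.87, beta^2 = 0.13
P(|0>) = alpha^2 + gamma * beta^2
= 0.87 + 0.51 * 0.13
= 0.87 + 0.0663
= 0.9363

0.9363


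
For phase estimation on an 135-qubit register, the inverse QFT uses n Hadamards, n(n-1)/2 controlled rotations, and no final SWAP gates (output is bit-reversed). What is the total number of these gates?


Hadamard gates: 135
Controlled rotations: n*(n-1)/2 = 135*134/2 = 9045
SWAP gates: 0 (omitted)
Total = 135 + 9045
= 9180

9180


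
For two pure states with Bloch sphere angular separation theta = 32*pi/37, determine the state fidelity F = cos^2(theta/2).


For states separated by angle theta on Bloch sphere:
F = cos^2(theta/2)
theta = 32*pi/37 = 2.7171
theta/2 = 1.3585
cos(theta/2) = 0.2107
F = 0.0444

0.0444


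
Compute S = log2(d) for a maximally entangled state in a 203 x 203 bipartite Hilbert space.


For a maximally entangled state in d x d:
S = log2(d) = log2(203)
= 7.6653

7.6653


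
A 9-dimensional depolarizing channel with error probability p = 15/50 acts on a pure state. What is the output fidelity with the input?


F = (1-p) + p/d
= (1 - 0.3000) + 0.3000/9
= 0.7000 + 0.0333
= 0.7333

0.7333


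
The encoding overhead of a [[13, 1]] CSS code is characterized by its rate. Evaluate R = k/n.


Code rate R = k/n
= 1/13
= 0.0769

0.0769


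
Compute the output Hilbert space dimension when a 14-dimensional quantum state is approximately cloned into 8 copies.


Output space = H^(tensor 8) where dim(H) = 14
dim = 14^8
= 196 (after 2 factors)
= 2744 (after 3 factors)
= 38416 (after 4 factors)
= 537824 (after 5 factors)
= 7529536 (after 6 factors)
= 105413504 (after 7 factors)
= 1475789056 (after 8 factors)
= 1475789056

1475789056


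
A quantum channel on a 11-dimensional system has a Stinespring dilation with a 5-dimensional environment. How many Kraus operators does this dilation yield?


Tracing out the environment in an orthonormal basis {|i>_E} gives Kraus operators K_i = <i|_E U |0>_E.
Number of Kraus operators = dim(H_env) = d_env
= 5

5


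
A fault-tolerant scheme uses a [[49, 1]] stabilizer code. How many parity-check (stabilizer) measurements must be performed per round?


For an [[n,k]] stabilizer code:
Number of stabilizer generators = n - k
= 49 - 1
= 48

48


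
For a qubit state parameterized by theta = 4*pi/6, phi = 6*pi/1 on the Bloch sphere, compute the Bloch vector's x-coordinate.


theta = 2.0944, phi = 18.8496
r_x = sin(theta)*cos(phi) = 0.8660 * 1.0000
r_x = 0.8660

0.8660


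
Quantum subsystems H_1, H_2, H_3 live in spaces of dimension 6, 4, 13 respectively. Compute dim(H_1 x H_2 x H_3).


dim(H_1 x H_2 x H_3) = 6 * 4 * 13
= 24 * 13
= 312

312


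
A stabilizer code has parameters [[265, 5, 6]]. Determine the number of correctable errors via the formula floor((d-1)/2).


Code parameters: [[265, 5, 6]], distance d = 6.
Number of correctable errors = floor((d-1)/2)
= floor((6 - 1)/2)
= floor(5/2)
= 2

2


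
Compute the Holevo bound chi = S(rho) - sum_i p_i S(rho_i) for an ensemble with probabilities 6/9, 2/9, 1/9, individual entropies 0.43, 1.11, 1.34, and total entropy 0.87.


chi = S(rho) - sum_i p_i * S(rho_i)
Weighted entropy = 6/9 * 0.43 + 2/9 * 1.11 + 1/9 * 1.34
= 0.6822
chi = 0.87 - 0.6822
= 0.1878

0.1878


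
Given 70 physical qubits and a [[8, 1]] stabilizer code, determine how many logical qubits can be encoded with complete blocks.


Each code block uses 8 physical qubits for 1 logical qubit(s).
Number of complete blocks = floor(70 / 8) = 8
Logical qubits = 8 * 1
= 8

8


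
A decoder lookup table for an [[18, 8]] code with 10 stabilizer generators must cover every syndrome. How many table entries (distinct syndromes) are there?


Each stabilizer generator gives a binary (+1 or -1) measurement outcome.
With 10 independent generators:
Total syndromes = 2^10
= 1024

1024


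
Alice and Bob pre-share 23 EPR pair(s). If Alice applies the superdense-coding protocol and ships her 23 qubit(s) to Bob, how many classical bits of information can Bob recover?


Superdense coding allows 2 classical bits per shared entangled pair.
23 pair(s) -> 2 * 23 = 46 classical bits

46


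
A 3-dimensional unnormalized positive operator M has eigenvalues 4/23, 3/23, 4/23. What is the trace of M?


tr(M) = sum of eigenvalues
= 4/23 + 3/23 + 4/23
= 11/23
= 0.4783

0.4783


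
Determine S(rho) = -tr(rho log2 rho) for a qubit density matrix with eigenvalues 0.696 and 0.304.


S = -p*log2(p) - (1-p)*log2(1-p)
p = 0.6960, 1-p = 0.3040
= -0.6960 * log2(0.6960) - 0.3040 * log2(0.3040)
= -(-0.3639) - (-0.5222)
= 0.8861

0.8861


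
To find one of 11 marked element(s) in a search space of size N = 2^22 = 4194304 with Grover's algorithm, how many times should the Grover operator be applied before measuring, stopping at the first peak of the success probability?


After j Grover iterations the success probability is P(j) = sin^2((2j+1)*theta), where sin(theta) = sqrt(k/N).
N = 2^22 = 4194304, k = 11
sin(theta) = sqrt(k/N) = 0.001619445698
theta = arcsin(sqrt(k/N)) = 0.001619446406 rad
P(j) reaches its first maximum when (2j+1)*theta is as close as possible to pi/2, i.e. j = round(pi/(4*theta) - 1/2).
pi/(4*theta) - 1/2 = 484.4794
(For comparison, the common estimate pi/4 * sqrt(N/k) = 484.9796; the exact maximiser is used here.)
Optimal iterations = 484

484


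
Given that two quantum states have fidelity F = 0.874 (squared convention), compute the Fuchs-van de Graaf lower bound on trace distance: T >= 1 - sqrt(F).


Fuchs-van de Graaf (squared-fidelity convention): 1 - sqrt(F) <= T <= sqrt(1 - F).
Lower bound: T >= 1 - sqrt(F)
sqrt(F) = sqrt(0.874) = 0.9349
T >= 1 - 0.9349
T >= 0.0651

0.0651


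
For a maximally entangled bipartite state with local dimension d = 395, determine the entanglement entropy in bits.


For a maximally entangled state in d x d:
S = log2(d) = log2(395)
= 8.6257

8.6257


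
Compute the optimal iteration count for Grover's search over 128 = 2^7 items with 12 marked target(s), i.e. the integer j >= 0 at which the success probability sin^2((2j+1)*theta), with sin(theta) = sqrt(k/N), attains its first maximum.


After j Grover iterations the success probability is P(j) = sin^2((2j+1)*theta), where sin(theta) = sqrt(k/N).
N = 2^7 = 128, k = 12
sin(theta) = sqrt(k/N) = 0.3061862178
theta = arcsin(sqrt(k/N)) = 0.3111842443 rad
P(j) reaches its first maximum when (2j+1)*theta is as close as possible to pi/2, i.e. j = round(pi/(4*theta) - 1/2).
pi/(4*theta) - 1/2 = 2.0239
(For comparison, the common estimate pi/4 * sqrt(N/k) = 2.5651; the exact maximiser is used here.)
Optimal iterations = 2

2


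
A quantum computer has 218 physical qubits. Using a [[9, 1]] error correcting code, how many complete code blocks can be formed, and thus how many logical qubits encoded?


Each code block uses 9 physical qubits for 1 logical qubit(s).
Number of complete blocks = floor(218 / 9) = 24
Logical qubits = 24 * 1
= 24

24


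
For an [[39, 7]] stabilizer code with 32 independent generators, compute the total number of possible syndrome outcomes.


Each stabilizer generator gives a binary (+1 or -1) measurement outcome.
With 32 independent generators:
Total syndromes = 2^32
= 4294967296

4294967296


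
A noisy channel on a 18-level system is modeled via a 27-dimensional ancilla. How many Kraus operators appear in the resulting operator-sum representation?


Tracing out the environment in an orthonormal basis {|i>_E} gives Kraus operators K_i = <i|_E U |0>_E.
Number of Kraus operators = dim(H_env) = d_env
= 27

27


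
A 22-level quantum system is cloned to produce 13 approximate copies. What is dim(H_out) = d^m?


Output space = H^(tensor 13) where dim(H) = 22
dim = 22^13
= 484 (after 2 factors)
= 10648 (after 3 factors)
= 234256 (after 4 factors)
= 5153632 (after 5 factors)
= 113379904 (after 6 factors)
= 2494357888 (after 7 factors)
= 54875873536 (after 8 factors)
= 1207269217792 (after 9 factors)
= 26559922791424 (after 10 factors)
= 584318301411328 (after 11 factors)
= 12855002631049216 (after 12 factors)
= 282810057883082752 (after 13 factors)
= 282810057883082752

282810057883082752


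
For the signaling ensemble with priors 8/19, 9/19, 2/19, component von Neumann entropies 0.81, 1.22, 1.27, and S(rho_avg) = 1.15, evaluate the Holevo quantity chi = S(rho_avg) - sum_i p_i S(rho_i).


chi = S(rho) - sum_i p_i * S(rho_i)
Weighted entropy = 8/19 * 0.81 + 9/19 * 1.22 + 2/19 * 1.27
= 1.0526
chi = 1.15 - 1.0526
= 0.0974

0.0974


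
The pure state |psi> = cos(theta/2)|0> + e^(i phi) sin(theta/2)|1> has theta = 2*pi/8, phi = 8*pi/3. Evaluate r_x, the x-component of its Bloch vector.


theta = 0.7854, phi = 8.3776
r_x = sin(theta)*cos(phi) = 0.7071 * -0.5000
r_x = -0.3536

-0.3536


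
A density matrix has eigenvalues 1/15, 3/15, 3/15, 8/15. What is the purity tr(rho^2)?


tr(rho^2) = sum of eigenvalues squared
= (1/15)^2 + (3/15)^2 + (3/15)^2 + (8/15)^2
= (1 + 9 + 9 + 64) / 225
= 83/225
= 0.3689

0.3689


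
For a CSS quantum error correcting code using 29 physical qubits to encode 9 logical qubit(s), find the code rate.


Code rate R = k/n
= 9/29
= 0.3103

0.3103


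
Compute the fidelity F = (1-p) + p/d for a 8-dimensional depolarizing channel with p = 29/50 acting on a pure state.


F = (1-p) + p/d
= (1 - 0.5800) + 0.5800/8
= 0.4200 + 0.0725
= 0.4925

0.4925


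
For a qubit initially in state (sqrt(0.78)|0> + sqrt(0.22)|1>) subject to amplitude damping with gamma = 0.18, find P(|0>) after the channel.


For amplitude damping with parameter gamma on state sqrt(a)|0> + sqrt(b)|1>:
alpha^2 = 0.78, beta^2 = 0.22
P(|0>) = alpha^2 + gamma * beta^2
= 0.78 + 0.18 * 0.22
= 0.78 + 0.0396
= 0.8196

0.8196


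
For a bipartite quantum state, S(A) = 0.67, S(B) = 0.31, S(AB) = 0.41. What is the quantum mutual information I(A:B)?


I(A:B) = S(A) + S(B) - S(AB)
= 0.67 + 0.31 - 0.41
= 0.5700

0.5700


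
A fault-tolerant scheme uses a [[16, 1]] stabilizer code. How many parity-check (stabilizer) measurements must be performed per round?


For an [[n,k]] stabilizer code:
Number of stabilizer generators = n - k
= 16 - 1
= 15

15


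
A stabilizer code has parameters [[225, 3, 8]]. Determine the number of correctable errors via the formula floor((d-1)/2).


Code parameters: [[225, 3, 8]], distance d = 8.
Number of correctable errors = floor((d-1)/2)
= floor((8 - 1)/2)
= floor(7/2)
= 3

3


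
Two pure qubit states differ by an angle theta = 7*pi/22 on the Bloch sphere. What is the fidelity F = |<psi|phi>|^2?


For states separated by angle theta on Bloch sphere:
F = cos^2(theta/2)
theta = 7*pi/22 = 0.9996
theta/2 = 0.4998
cos(theta/2) = 0.8777
F = 0.7703

0.7703


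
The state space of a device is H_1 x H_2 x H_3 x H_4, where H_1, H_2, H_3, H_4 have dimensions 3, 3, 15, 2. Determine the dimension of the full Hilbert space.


dim(H_1 x H_2 x H_3 x H_4) = 3 * 3 * 15 * 2
= 9 * 15 * 2
= 135 * 2
= 270

270


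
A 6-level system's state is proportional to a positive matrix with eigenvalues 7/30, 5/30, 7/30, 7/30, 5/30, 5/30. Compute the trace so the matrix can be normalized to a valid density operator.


tr(M) = sum of eigenvalues
= 7/30 + 5/30 + 7/30 + 7/30 + 5/30 + 5/30
= 36/30
= 1.2000

1.2000


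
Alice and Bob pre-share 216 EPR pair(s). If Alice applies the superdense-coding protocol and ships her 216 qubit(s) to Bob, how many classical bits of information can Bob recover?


Superdense coding allows 2 classical bits per shared entangled pair.
216 pair(s) -> 2 * 216 = 432 classical bits

432


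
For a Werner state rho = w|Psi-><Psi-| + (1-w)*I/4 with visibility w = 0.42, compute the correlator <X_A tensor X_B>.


|Psi-> = (|01> - |10>)/sqrt(2)
For the pure Bell state, <X_A X_B> = -1 (Bell-state Pauli correlator).
The maximally-mixed part I/4 has tr(I/4 * P tensor P) = 0 for any traceless Pauli P.
So <X_A X_B>_rho = w * (-1) + (1 - w) * 0
= 0.42 * (-1)
= -0.4200

-0.4200


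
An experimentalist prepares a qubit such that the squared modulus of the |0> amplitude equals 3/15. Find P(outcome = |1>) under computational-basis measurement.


|alpha|^2 = 3/15 = 0.2000
|beta|^2 = 1 - 3/15 = 12/15 = 0.8000
P(|1>) = |beta|^2 = 0.8000

0.8000


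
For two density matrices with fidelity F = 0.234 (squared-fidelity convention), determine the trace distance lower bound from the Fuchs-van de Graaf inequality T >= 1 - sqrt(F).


Fuchs-van de Graaf (squared-fidelity convention): 1 - sqrt(F) <= T <= sqrt(1 - F).
Lower bound: T >= 1 - sqrt(F)
sqrt(F) = sqrt(0.234) = 0.4837
T >= 1 - 0.4837
T >= 0.5163

0.5163


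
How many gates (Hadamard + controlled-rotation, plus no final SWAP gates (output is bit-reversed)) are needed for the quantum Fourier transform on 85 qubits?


Hadamard gates: 85
Controlled rotations: n*(n-1)/2 = 85*84/2 = 3570
SWAP gates: 0 (omitted)
Total = 85 + 3570
= 3655

3655


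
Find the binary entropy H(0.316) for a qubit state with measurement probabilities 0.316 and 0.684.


S = -p*log2(p) - (1-p)*log2(1-p)
p = 0.3160, 1-p = 0.6840
= -0.3160 * log2(0.3160) - 0.6840 * log2(0.6840)
= -(-0.5252) - (-0.3748)
= 0.9000

0.9000


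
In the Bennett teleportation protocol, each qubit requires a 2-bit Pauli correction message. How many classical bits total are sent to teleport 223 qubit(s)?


Quantum teleportation requires 2 classical bits per qubit teleported.
223 qubit(s) -> 2 * 223 = 446 classical bits

446


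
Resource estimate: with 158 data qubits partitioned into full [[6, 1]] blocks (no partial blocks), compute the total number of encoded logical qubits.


Each code block uses 6 physical qubits for 1 logical qubit(s).
Number of complete blocks = floor(158 / 6) = 26
Logical qubits = 26 * 1
= 26

26


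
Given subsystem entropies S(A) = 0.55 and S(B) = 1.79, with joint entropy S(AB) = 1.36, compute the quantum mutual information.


I(A:B) = S(A) + S(B) - S(AB)
= 0.55 + 1.79 - 1.36
= 0.9800

0.9800


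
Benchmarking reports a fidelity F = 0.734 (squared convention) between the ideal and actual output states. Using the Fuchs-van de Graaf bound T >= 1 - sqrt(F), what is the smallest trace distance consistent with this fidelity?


Fuchs-van de Graaf (squared-fidelity convention): 1 - sqrt(F) <= T <= sqrt(1 - F).
Lower bound: T >= 1 - sqrt(F)
sqrt(F) = sqrt(0.734) = 0.8567
T >= 1 - 0.8567
T >= 0.1433

0.1433


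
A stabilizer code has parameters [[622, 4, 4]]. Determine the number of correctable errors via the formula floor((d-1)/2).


Code parameters: [[622, 4, 4]], distance d = 4.
Number of correctable errors = floor((d-1)/2)
= floor((4 - 1)/2)
= floor(3/2)
= 1

1


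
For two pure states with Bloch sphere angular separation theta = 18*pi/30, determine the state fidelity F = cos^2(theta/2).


For states separated by angle theta on Bloch sphere:
F = cos^2(theta/2)
theta = 18*pi/30 = 1.8850
theta/2 = 0.9425
cos(theta/2) = 0.5878
F = 0.3455

0.3455


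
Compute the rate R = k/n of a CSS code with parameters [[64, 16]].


Code rate R = k/n
= 16/64
= 0.2500

0.2500


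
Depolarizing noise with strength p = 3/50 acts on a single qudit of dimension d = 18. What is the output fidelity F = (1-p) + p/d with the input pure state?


F = (1-p) + p/d
= (1 - 0.0600) + 0.0600/18
= 0.9400 + 0.0033
= 0.9433

0.9433


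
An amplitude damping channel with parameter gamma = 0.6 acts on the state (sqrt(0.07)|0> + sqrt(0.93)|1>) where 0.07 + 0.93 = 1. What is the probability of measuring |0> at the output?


For amplitude damping with parameter gamma on state sqrt(a)|0> + sqrt(b)|1>:
alpha^2 = 0.07, beta^2 = 0.93
P(|0>) = alpha^2 + gamma * beta^2
= 0.07 + 0.6 * 0.93
= 0.07 + 0.5580
= 0.6280

0.6280


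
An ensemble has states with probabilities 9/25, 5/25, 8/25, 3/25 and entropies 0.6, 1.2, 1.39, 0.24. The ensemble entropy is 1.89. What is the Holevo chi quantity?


chi = S(rho) - sum_i p_i * S(rho_i)
Weighted entropy = 9/25 * 0.6 + 5/25 * 1.2 + 8/25 * 1.39 + 3/25 * 0.24
= 0.9296
chi = 1.89 - 0.9296
= 0.9604

0.9604


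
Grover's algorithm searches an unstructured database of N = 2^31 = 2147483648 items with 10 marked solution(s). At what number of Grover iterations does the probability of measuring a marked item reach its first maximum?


After j Grover iterations the success probability is P(j) = sin^2((2j+1)*theta), where sin(theta) = sqrt(k/N).
N = 2^31 = 2147483648, k = 10
sin(theta) = sqrt(k/N) = 6.82393792e-05
theta = arcsin(sqrt(k/N)) = 6.823937925e-05 rad
P(j) reaches its first maximum when (2j+1)*theta is as close as possible to pi/2, i.e. j = round(pi/(4*theta) - 1/2).
pi/(4*theta) - 1/2 = 11508.9564
(For comparison, the common estimate pi/4 * sqrt(N/k) = 11509.4565; the exact maximiser is used here.)
Optimal iterations = 11509

11509


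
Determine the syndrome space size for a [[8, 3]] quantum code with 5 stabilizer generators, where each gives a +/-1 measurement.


Each stabilizer generator gives a binary (+1 or -1) measurement outcome.
With 5 independent generators:
Total syndromes = 2^5
= 32

32


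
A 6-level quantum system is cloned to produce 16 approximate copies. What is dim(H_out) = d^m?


Output space = H^(tensor 16) where dim(H) = 6
dim = 6^16
= 36 (after 2 factors)
= 216 (after 3 factors)
= 1296 (after 4 factors)
= 7776 (after 5 factors)
= 46656 (after 6 factors)
= 279936 (after 7 factors)
= 1679616 (after 8 factors)
= 10077696 (after 9 factors)
= 60466176 (after 10 factors)
= 362797056 (after 11 factors)
= 2176782336 (after 12 factors)
= 13060694016 (after 13 factors)
= 78364164096 (after 14 factors)
= 470184984576 (after 15 factors)
= 2821109907456 (after 16 factors)
= 2821109907456

2821109907456


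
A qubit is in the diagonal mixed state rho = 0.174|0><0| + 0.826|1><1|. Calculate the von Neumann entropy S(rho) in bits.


S = -p*log2(p) - (1-p)*log2(1-p)
p = 0.1740, 1-p = 0.8260
= -0.1740 * log2(0.1740) - 0.8260 * log2(0.8260)
= -(-0.4390) - (-0.2278)
= 0.6668

0.6668


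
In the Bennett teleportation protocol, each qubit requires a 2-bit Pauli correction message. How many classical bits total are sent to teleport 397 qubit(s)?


Quantum teleportation requires 2 classical bits per qubit teleported.
397 qubit(s) -> 2 * 397 = 794 classical bits

794


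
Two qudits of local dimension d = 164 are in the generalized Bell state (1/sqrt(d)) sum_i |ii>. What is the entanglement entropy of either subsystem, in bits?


For a maximally entangled state in d x d:
S = log2(d) = log2(164)
= 7.3576

7.3576


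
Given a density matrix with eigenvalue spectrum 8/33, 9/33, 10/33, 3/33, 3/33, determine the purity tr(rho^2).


tr(rho^2) = sum of eigenvalues squared
= (8/33)^2 + (9/33)^2 + (10/33)^2 + (3/33)^2 + (3/33)^2
= (64 + 81 + 100 + 9 + 9) / 1089
= 263/1089
= 0.2415

0.2415


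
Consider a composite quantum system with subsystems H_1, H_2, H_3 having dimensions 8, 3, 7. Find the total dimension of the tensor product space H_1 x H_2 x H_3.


dim(H_1 x H_2 x H_3) = 8 * 3 * 7
= 24 * 7
= 168

168


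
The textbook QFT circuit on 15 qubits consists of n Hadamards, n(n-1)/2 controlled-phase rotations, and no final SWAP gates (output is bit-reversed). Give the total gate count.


Hadamard gates: 15
Controlled rotations: n*(n-1)/2 = 15*14/2 = 105
SWAP gates: 0 (omitted)
Total = 15 + 105
= 120

120


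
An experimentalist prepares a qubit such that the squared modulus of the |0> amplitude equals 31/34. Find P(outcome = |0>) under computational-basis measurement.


|alpha|^2 = 31/34 = 0.9118
|beta|^2 = 1 - 31/34 = 3/34 = 0.0882
P(|0>) = |alpha|^2 = 0.9118

0.9118


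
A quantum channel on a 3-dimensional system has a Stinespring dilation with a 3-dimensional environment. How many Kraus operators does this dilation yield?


Tracing out the environment in an orthonormal basis {|i>_E} gives Kraus operators K_i = <i|_E U |0>_E.
Number of Kraus operators = dim(H_env) = d_env
= 3

3


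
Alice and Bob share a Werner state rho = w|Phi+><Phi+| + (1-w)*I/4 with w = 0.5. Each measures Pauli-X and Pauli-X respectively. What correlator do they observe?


|Phi+> = (|00> + |11>)/sqrt(2)
For the pure Bell state, <X_A X_B> = +1 (Bell-state Pauli correlator).
The maximally-mixed part I/4 has tr(I/4 * P tensor P) = 0 for any traceless Pauli P.
So <X_A X_B>_rho = w * (+1) + (1 - w) * 0
= 0.5 * (+1)
= 0.5000

0.5000


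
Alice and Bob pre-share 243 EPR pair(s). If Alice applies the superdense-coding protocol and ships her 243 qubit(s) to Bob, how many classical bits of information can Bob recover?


Superdense coding allows 2 classical bits per shared entangled pair.
243 pair(s) -> 2 * 243 = 486 classical bits

486


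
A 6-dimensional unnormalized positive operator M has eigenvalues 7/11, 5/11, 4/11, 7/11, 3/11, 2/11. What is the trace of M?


tr(M) = sum of eigenvalues
= 7/11 + 5/11 + 4/11 + 7/11 + 3/11 + 2/11
= 28/11
= 2.5455

2.5455


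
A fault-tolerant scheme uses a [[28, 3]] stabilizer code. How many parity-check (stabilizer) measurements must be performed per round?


For an [[n,k]] stabilizer code:
Number of stabilizer generators = n - k
= 28 - 3
= 25

25


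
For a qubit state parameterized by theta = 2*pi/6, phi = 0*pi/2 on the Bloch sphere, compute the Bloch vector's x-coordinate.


theta = 1.0472, phi = 0.0000
r_x = sin(theta)*cos(phi) = 0.8660 * 1.0000
r_x = 0.8660

0.8660


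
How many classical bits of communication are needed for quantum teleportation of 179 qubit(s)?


Quantum teleportation requires 2 classical bits per qubit teleported.
179 qubit(s) -> 2 * 179 = 358 classical bits

358


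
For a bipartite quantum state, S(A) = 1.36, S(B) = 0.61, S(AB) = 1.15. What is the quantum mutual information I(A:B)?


I(A:B) = S(A) + S(B) - S(AB)
= 1.36 + 0.61 - 1.15
= 0.8200

0.8200


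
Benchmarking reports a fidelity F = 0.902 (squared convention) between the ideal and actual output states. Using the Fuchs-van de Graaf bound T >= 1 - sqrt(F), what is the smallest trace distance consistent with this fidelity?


Fuchs-van de Graaf (squared-fidelity convention): 1 - sqrt(F) <= T <= sqrt(1 - F).
Lower bound: T >= 1 - sqrt(F)
sqrt(F) = sqrt(0.902) = 0.9497
T >= 1 - 0.9497
T >= 0.0503

0.0503


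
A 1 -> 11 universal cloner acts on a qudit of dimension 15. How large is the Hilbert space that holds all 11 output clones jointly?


Output space = H^(tensor 11) where dim(H) = 15
dim = 15^11
= 225 (after 2 factors)
= 3375 (after 3 factors)
= 50625 (after 4 factors)
= 759375 (after 5 factors)
= 11390625 (after 6 factors)
= 170859375 (after 7 factors)
= 2562890625 (after 8 factors)
= 38443359375 (after 9 factors)
= 576650390625 (after 10 factors)
= 8649755859375 (after 11 factors)
= 8649755859375

8649755859375


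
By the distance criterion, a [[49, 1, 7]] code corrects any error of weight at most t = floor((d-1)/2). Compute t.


Code parameters: [[49, 1, 7]], distance d = 7.
Number of correctable errors = floor((d-1)/2)
= floor((7 - 1)/2)
= floor(6/2)
= 3

3


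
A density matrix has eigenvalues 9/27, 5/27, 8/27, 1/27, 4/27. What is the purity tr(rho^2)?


tr(rho^2) = sum of eigenvalues squared
= (9/27)^2 + (5/27)^2 + (8/27)^2 + (1/27)^2 + (4/27)^2
= (81 + 25 + 64 + 1 + 16) / 729
= 187/729
= 0.2565

0.2565


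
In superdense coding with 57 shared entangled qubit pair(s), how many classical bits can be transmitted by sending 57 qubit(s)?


Superdense coding allows 2 classical bits per shared entangled pair.
57 pair(s) -> 2 * 57 = 114 classical bits

114


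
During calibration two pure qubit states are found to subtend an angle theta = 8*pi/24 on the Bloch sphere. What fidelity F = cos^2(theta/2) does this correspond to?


For states separated by angle theta on Bloch sphere:
F = cos^2(theta/2)
theta = 8*pi/24 = 1.0472
theta/2 = 0.5236
cos(theta/2) = 0.8660
F = 0.7500

0.7500


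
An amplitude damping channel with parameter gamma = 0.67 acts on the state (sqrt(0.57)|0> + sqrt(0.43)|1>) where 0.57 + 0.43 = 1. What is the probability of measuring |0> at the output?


For amplitude damping with parameter gamma on state sqrt(a)|0> + sqrt(b)|1>:
alpha^2 = 0.57, beta^2 = 0.43
P(|0>) = alpha^2 + gamma * beta^2
= 0.57 + 0.67 * 0.43
= 0.57 + 0.2881
= 0.8581

0.8581


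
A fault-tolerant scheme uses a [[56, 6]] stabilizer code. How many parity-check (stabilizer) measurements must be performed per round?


For an [[n,k]] stabilizer code:
Number of stabilizer generators = n - k
= 56 - 6
= 50

50
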